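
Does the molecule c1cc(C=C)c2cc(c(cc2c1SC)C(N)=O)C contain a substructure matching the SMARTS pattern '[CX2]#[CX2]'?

No

The pattern [CX2]#[CX2] describes a carbon-carbon triple bond — an alkyne.
The closest candidate here is a vinyl group (-CH=CH2), but the C=C is a double bond; both carbons are CX3, not CX2. No other fragment satisfies the full query, so there is no match.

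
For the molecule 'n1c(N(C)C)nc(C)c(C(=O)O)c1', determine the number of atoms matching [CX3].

1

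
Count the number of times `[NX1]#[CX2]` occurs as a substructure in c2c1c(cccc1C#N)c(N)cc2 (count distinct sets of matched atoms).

1

[NX1]#[CX2] is the SMARTS for a nitrile: a nitrogen triple-bonded to a two-connected carbon.
Exactly one fragment in the molecule meets all constraints, giving 1 match.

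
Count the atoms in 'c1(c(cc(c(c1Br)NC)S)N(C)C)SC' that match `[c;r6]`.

6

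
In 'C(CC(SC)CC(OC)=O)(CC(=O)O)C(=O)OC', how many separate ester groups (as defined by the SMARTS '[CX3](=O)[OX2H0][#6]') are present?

2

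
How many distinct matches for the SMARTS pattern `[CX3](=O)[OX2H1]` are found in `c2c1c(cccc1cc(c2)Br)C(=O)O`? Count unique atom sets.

[CX3](=O)[OX2H1] is the SMARTS for a carboxylic acid: an sp2 carbon double-bonded to O and single-bonded to an -OH oxygen.
Exactly one fragment in the molecule meets all constraints, giving 1 match.

1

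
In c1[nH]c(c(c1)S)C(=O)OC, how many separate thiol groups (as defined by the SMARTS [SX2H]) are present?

1

[SX2H] is the SMARTS for a thiol: an aliphatic sulfur with two connections, one being H.
Exactly one fragment in the molecule meets all constraints, giving 1 match.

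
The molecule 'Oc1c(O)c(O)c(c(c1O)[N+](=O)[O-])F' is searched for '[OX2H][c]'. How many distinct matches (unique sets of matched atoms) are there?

4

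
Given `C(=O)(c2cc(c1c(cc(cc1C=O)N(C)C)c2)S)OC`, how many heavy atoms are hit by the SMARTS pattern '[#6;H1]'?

5

Check the 20 heavy atoms by environment: 6× c (aromatic, H0) → no; 4× c (aromatic, H1) → match; 1× S (H1) → no; 1× C (H1) → match; 3× O (H0) → no; 1× N (H0) → no; 3× C (H3) → no; 1× C (H0) → no.
Summing the matching environments: 4 + 1 = 5 matching atoms.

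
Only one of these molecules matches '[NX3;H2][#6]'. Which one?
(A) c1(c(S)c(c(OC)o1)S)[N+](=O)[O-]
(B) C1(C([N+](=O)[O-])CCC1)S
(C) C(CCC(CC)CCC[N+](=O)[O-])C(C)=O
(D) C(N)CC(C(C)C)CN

[NX3;H2][#6] describes a trivalent nitrogen with two H attached to carbon (a primary amine).
(A) has a nitro group (-[N+](=O)[O-]) but the nitrogen is [N+] with no H, not NX3H2.
(B) has a nitro group (-[N+](=O)[O-]) but the nitrogen is [N+] with no H, not NX3H2.
(C) has a nitro group (-[N+](=O)[O-]) but the nitrogen is [N+] with no H, not NX3H2.
(D) contains a primary amino group (-NH2), which satisfies every atom and bond constraint.
So the answer is (D).

D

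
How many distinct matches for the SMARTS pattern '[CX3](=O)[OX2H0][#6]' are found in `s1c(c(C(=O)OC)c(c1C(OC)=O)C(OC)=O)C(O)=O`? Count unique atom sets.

[CX3](=O)[OX2H0][#6] is the SMARTS for an ester: a carbonyl carbon bonded to an oxygen that is itself bonded to carbon (no H on that O).
The molecule carries 3 separate instances of a methyl-ester group (-C(=O)OCH3) meeting every constraint; each maps to a distinct set of atoms, giving 3 matches.

3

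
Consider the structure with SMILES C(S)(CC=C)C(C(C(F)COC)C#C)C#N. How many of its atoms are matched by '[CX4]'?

7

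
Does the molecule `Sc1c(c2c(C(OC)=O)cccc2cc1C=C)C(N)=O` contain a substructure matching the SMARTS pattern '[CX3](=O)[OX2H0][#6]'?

Yes

The pattern [CX3](=O)[OX2H0][#6] describes a carbonyl carbon bonded to an oxygen that is itself bonded to carbon (no H on that O) — an ester.
The molecule carries a methyl-ester group (-C(=O)OCH3), whose atoms satisfy every constraint of the query, so the pattern matches.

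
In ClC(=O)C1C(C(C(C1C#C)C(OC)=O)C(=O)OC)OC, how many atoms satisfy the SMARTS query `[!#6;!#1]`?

7

Check the 20 heavy atoms by environment: 13× C → no; 6× O → match; 1× Cl → match.
Summing the matching environments: 6 + 1 = 7 matching atoms.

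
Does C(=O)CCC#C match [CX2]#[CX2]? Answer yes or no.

Yes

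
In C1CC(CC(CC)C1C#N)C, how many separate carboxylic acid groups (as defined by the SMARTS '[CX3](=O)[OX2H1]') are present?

0

[CX3](=O)[OX2H1] is the SMARTS for a carboxylic acid: an sp2 carbon double-bonded to O and single-bonded to an -OH oxygen.
No fragment in the molecule satisfies every constraint, giving 0 matches.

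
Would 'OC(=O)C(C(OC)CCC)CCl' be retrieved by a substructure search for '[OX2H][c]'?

No

The pattern [OX2H][c] describes a hydroxyl oxygen attached to an aromatic carbon — a phenol.
The closest candidate here is a methoxy ether (-OCH3), but the oxygen has H0, not H1. No other fragment satisfies the full query, so there is no match.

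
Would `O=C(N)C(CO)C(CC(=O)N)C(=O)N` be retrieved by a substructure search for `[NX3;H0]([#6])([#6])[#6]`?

No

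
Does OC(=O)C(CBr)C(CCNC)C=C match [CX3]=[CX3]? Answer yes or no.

The pattern [CX3]=[CX3] describes a non-aromatic C=C double bond between two sp2 carbons — an alkene.
The molecule carries a vinyl group (-CH=CH2), whose atoms satisfy every constraint of the query, so the pattern matches.

Yes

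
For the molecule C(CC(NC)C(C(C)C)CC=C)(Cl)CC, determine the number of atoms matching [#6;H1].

The query [#6;H1] means: any carbon bearing exactly one hydrogen.
Check the 15 heavy atoms by environment: 4× C (H2) → no; 5× C (H1) → match; 4× C (H3) → no; 1× N (H1) → no; 1× Cl (H0) → no.
That gives 5 matching atoms.

5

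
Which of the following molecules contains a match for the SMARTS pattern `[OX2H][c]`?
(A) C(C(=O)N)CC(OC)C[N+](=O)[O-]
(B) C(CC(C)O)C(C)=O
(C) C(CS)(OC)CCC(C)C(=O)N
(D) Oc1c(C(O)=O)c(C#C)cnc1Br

D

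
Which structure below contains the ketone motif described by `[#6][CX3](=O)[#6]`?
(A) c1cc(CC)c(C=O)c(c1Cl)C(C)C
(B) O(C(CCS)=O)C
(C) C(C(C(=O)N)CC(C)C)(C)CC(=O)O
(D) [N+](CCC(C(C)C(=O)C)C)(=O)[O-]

D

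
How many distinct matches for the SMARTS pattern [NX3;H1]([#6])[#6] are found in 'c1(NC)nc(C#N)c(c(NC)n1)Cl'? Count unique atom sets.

[NX3;H1]([#6])[#6] is the SMARTS for a secondary amine: a trivalent nitrogen with one H, bonded to two carbons.
The molecule carries 2 separate instances of an N-methylamino group (-NHCH3) meeting every constraint; each maps to a distinct set of atoms, giving 2 matches.

2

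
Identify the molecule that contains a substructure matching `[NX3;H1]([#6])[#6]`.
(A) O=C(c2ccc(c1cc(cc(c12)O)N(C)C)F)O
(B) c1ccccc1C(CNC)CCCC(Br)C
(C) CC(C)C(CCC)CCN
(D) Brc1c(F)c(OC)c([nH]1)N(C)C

B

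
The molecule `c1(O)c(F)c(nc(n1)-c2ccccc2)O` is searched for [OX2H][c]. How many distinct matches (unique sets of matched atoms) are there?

[OX2H][c] is the SMARTS for a phenol: a hydroxyl oxygen attached to an aromatic carbon.
The molecule carries 2 separate instances of a hydroxyl group (-OH) meeting every constraint; each maps to a distinct set of atoms, giving 2 matches.

2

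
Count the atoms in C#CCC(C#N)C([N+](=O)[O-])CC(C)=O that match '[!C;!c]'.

5

The query [!C;!c] means: neither aliphatic nor aromatic carbon — same as [!#6].
Check the 14 heavy atoms by environment: 9× C → no; 1× N (charge +1) → match; 1× O (charge -1) → match; 2× O → match; 1× N → match.
Summing the matching environments: 1 + 1 + 2 + 1 = 5 matching atoms.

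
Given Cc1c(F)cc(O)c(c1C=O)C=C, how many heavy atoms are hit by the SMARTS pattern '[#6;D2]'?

The query [#6;D2] means: any carbon bonded to exactly two heavy atoms.
Check the 13 heavy atoms by environment: 1× c (aromatic, D2) → match; 5× c (aromatic, D3) → no; 2× C (D2) → match; 2× O (D1) → no; 1× F (D1) → no; 2× C (D1) → no.
Summing the matching environments: 1 + 2 = 3 matching atoms.

3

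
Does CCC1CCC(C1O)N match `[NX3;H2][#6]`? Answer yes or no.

Yes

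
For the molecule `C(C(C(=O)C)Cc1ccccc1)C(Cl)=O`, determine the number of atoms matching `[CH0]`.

2

The query [CH0] means: aliphatic carbon with no attached hydrogen.
Check the 15 heavy atoms by environment: 2× C (H2) → no; 1× C (H1) → no; 2× C (H0) → match; 2× O (H0) → no; 1× C (H3) → no; 1× Cl (H0) → no; 1× c (aromatic, H0) → no; 5× c (aromatic, H1) → no.
That gives 2 matching atoms.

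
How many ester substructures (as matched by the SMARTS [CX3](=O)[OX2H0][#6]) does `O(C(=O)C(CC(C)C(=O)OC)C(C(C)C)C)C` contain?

[CX3](=O)[OX2H0][#6] is the SMARTS for an ester: a carbonyl carbon bonded to an oxygen that is itself bonded to carbon (no H on that O).
The molecule carries 2 separate instances of a methyl-ester group (-C(=O)OCH3) meeting every constraint; each maps to a distinct set of atoms, giving 2 matches.

2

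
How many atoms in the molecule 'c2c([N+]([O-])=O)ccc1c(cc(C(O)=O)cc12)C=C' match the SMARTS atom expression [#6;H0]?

6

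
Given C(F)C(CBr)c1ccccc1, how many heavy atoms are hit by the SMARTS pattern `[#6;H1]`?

6

The query [#6;H1] means: any carbon bearing exactly one hydrogen.
Check the 11 heavy atoms by environment: 2× C (H2) → no; 1× C (H1) → match; 1× c (aromatic, H0) → no; 5× c (aromatic, H1) → match; 1× F (H0) → no; 1× Br (H0) → no.
Summing the matching environments: 1 + 5 = 6 matching atoms.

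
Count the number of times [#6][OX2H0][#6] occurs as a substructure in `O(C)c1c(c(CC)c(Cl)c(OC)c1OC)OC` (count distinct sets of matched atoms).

[#6][OX2H0][#6] is the SMARTS for an ether: an aliphatic oxygen bridging two carbons with no H on the oxygen.
The molecule carries 4 separate instances of a methoxy ether (-OCH3) meeting every constraint; each maps to a distinct set of atoms, giving 4 matches.

4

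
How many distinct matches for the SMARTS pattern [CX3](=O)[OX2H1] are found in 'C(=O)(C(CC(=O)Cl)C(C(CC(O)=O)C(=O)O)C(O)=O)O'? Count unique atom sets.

4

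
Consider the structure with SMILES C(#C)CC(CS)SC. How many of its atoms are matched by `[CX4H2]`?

2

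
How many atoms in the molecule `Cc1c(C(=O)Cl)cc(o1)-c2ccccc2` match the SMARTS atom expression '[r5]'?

5

Check the 15 heavy atoms by environment: 1× o (aromatic, in 5-ring) → match; 4× c (aromatic, in 5-ring) → match; 6× c (aromatic, in 6-ring) → no; 2× C (acyclic) → no; 1× O (acyclic) → no; 1× Cl (acyclic) → no.
Summing the matching environments: 1 + 4 = 5 matching atoms.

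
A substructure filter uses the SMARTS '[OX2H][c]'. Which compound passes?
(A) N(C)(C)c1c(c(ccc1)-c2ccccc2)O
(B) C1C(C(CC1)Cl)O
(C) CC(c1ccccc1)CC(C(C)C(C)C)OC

A

[OX2H][c] describes a hydroxyl oxygen attached to an aromatic carbon (a phenol).
(A) contains a hydroxyl group (-OH), which satisfies every atom and bond constraint.
(B) has a hydroxyl group (-OH) but the -OH is on an aliphatic carbon, not an aromatic c.
(C) has a methoxy ether (-OCH3) but the oxygen has H0, not H1.
So the answer is (A).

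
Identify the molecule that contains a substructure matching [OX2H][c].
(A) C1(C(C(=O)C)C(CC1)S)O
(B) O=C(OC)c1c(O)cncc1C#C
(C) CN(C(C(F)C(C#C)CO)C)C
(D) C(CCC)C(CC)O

B

[OX2H][c] describes a hydroxyl oxygen attached to an aromatic carbon (a phenol).
(A) has a hydroxyl group (-OH) but the -OH is on an aliphatic carbon, not an aromatic c.
(B) contains a hydroxyl group (-OH), which satisfies every atom and bond constraint.
(C) has a hydroxyl group (-OH) but the -OH is on an aliphatic carbon, not an aromatic c.
(D) has a hydroxyl group (-OH) but the -OH is on an aliphatic carbon, not an aromatic c.
So the answer is (B).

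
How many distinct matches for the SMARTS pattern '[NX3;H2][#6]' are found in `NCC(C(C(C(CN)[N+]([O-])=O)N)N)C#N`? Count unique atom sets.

[NX3;H2][#6] is the SMARTS for a primary amine: a trivalent nitrogen with two H attached to carbon.
The molecule carries 4 separate instances of a primary amino group (-NH2) meeting every constraint; each maps to a distinct set of atoms, giving 4 matches.

4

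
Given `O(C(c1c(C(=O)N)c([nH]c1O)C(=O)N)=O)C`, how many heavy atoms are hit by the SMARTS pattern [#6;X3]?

The query [#6;X3] means: any carbon (aromatic or not) with three total connections.
Check the 16 heavy atoms by environment: 1× n (aromatic, X3) → no; 4× c (aromatic, X3) → match; 3× C (X3) → match; 3× O (X1) → no; 2× N (X3) → no; 2× O (X2) → no; 1× C (X4) → no.
Summing the matching environments: 4 + 3 = 7 matching atoms.

7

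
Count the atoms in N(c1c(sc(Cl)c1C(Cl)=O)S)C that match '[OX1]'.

1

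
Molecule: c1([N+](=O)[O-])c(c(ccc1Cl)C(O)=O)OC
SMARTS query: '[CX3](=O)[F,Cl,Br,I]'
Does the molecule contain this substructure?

The pattern [CX3](=O)[F,Cl,Br,I] describes a carbonyl carbon bonded to a halogen — an acyl halide.
The closest candidate here is a chloro substituent, but the Cl is not on a carbonyl carbon. No other fragment satisfies the full query, so there is no match.

No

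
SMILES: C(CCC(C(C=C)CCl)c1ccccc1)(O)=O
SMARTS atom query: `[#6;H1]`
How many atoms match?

8

Check the 17 heavy atoms by environment: 4× C (H2) → no; 3× C (H1) → match; 1× C (H0) → no; 1× O (H0) → no; 1× O (H1) → no; 1× Cl (H0) → no; 1× c (aromatic, H0) → no; 5× c (aromatic, H1) → match.
Summing the matching environments: 3 + 5 = 8 matching atoms.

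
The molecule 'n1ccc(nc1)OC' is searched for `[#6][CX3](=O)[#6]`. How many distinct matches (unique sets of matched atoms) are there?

0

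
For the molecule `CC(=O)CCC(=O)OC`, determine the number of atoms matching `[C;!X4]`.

2

The query [C;!X4] means: aliphatic carbon that does not have four total connections.
Check the 9 heavy atoms by environment: 4× C (X4) → no; 2× C (X3) → match; 2× O (X1) → no; 1× O (X2) → no.
That gives 2 matching atoms.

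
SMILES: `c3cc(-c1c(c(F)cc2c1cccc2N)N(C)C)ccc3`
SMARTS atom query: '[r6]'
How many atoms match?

16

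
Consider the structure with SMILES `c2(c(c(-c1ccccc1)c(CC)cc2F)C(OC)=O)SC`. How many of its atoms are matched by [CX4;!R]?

4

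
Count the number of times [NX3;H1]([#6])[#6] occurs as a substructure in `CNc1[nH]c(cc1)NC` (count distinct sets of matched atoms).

[NX3;H1]([#6])[#6] is the SMARTS for a secondary amine: a trivalent nitrogen with one H, bonded to two carbons.
The molecule carries 2 separate instances of an N-methylamino group (-NHCH3) meeting every constraint; each maps to a distinct set of atoms, giving 2 matches.

2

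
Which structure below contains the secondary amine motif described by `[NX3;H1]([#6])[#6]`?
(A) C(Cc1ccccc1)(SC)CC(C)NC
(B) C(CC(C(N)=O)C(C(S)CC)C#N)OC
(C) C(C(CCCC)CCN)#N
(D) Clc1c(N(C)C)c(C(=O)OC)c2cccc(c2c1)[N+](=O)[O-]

A

[NX3;H1]([#6])[#6] describes a trivalent nitrogen with one H, bonded to two carbons (a secondary amine).
(A) contains an N-methylamino group (-NHCH3), which satisfies every atom and bond constraint.
(B) has a primary amide (-C(=O)NH2) but the -C(=O)NH2 nitrogen has H2, not H1.
(C) has a primary amino group (-NH2) but the nitrogen has H2 and only one carbon neighbour.
(D) has a dimethylamino group (-N(CH3)2) but the nitrogen has H0, not H1.
So the answer is (A).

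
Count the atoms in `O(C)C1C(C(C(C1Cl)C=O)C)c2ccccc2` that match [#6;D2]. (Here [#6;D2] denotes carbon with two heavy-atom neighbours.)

The query [#6;D2] means: any carbon bonded to exactly two heavy atoms.
Check the 17 heavy atoms by environment: 5× C (D3) → no; 1× C (D2) → match; 1× O (D1) → no; 1× O (D2) → no; 2× C (D1) → no; 1× Cl (D1) → no; 1× c (aromatic, D3) → no; 5× c (aromatic, D2) → match.
Summing the matching environments: 1 + 5 = 6 matching atoms.

6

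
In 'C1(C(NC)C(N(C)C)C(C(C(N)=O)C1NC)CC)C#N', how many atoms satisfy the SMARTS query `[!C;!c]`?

6

The query [!C;!c] means: neither aliphatic nor aromatic carbon — same as [!#6].
Check the 20 heavy atoms by environment: 14× C → no; 5× N → match; 1× O → match.
Summing the matching environments: 5 + 1 = 6 matching atoms.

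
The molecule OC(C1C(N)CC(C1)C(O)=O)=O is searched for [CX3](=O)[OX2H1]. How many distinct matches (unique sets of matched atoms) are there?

[CX3](=O)[OX2H1] is the SMARTS for a carboxylic acid: an sp2 carbon double-bonded to O and single-bonded to an -OH oxygen.
The molecule carries 2 separate instances of a carboxylic acid group (-C(=O)OH) meeting every constraint; each maps to a distinct set of atoms, giving 2 matches.

2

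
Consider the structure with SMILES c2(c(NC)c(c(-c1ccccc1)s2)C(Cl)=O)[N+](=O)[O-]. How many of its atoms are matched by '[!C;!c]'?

7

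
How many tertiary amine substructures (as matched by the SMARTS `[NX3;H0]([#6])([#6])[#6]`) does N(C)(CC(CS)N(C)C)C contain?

2

[NX3;H0]([#6])([#6])[#6] is the SMARTS for a tertiary amine: a trivalent nitrogen with no H, bonded to three carbons.
The molecule carries 2 separate instances of a dimethylamino group (-N(CH3)2) meeting every constraint; each maps to a distinct set of atoms, giving 2 matches.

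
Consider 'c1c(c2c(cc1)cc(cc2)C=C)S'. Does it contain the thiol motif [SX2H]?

Yes

The pattern [SX2H] describes an aliphatic sulfur with two connections, one being H — a thiol.
The molecule carries a thiol (-SH), whose atoms satisfy every constraint of the query, so the pattern matches.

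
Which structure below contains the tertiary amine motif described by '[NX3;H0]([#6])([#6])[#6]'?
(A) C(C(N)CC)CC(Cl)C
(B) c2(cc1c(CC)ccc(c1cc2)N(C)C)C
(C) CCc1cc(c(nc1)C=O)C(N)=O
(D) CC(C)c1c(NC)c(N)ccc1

B

[NX3;H0]([#6])([#6])[#6] describes a trivalent nitrogen with no H, bonded to three carbons (a tertiary amine).
(A) has a primary amino group (-NH2) but the nitrogen has H2, not H0 with three carbons.
(B) contains a dimethylamino group (-N(CH3)2), which satisfies every atom and bond constraint.
(C) has a primary amide (-C(=O)NH2) but the amide nitrogen has H2 and only one carbon neighbour.
(D) has a primary amino group (-NH2) but the nitrogen has H2, not H0 with three carbons.
So the answer is (B).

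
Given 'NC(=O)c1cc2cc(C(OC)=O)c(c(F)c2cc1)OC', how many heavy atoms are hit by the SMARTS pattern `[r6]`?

10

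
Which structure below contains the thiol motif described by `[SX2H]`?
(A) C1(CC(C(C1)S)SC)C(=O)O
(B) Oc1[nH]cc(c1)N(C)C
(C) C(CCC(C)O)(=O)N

A

[SX2H] describes an aliphatic sulfur with two connections, one being H (a thiol).
(A) contains a thiol (-SH), which satisfies every atom and bond constraint.
(B) has a hydroxyl group (-OH) but it is an -OH, not an -SH.
(C) has a hydroxyl group (-OH) but it is an -OH, not an -SH.
So the answer is (A).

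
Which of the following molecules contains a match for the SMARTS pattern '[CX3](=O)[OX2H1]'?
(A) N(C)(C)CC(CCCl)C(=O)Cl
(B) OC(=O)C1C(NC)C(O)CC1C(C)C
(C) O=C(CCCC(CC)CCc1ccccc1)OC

B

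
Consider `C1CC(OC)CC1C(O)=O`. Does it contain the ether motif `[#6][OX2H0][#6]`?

The pattern [#6][OX2H0][#6] describes an aliphatic oxygen bridging two carbons with no H on the oxygen — an ether.
The molecule carries a methoxy ether (-OCH3), whose atoms satisfy every constraint of the query, so the pattern matches.

Yes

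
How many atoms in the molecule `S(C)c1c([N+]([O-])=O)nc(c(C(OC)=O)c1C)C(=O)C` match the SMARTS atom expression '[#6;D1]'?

4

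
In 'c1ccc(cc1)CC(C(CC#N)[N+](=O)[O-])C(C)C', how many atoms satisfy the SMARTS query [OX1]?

The query [OX1] means: aliphatic oxygen with one total connection — typically a carbonyl =O or an oxide.
Check the 18 heavy atoms by environment: 7× C (X4) → no; 1× C (X2) → no; 1× N (X1) → no; 6× c (aromatic, X3) → no; 1× N (charge +1, X3) → no; 1× O (charge -1, X1) → match; 1× O (X1) → match.
Summing the matching environments: 1 + 1 = 2 matching atoms.

2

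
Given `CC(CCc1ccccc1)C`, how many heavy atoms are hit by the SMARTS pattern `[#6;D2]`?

7

The query [#6;D2] means: any carbon bonded to exactly two heavy atoms.
Check the 11 heavy atoms by environment: 2× C (D2) → match; 1× c (aromatic, D3) → no; 5× c (aromatic, D2) → match; 1× C (D3) → no; 2× C (D1) → no.
Summing the matching environments: 2 + 5 = 7 matching atoms.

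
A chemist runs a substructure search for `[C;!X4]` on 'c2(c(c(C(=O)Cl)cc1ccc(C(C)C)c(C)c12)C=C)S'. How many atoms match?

Check the 20 heavy atoms by environment: 10× c (aromatic, X3) → no; 4× C (X4) → no; 1× S (X2) → no; 3× C (X3) → match; 1× O (X1) → no; 1× Cl (X1) → no.
That gives 3 matching atoms.

3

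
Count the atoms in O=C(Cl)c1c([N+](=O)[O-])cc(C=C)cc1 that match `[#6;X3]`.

The query [#6;X3] means: any carbon (aromatic or not) with three total connections.
Check the 14 heavy atoms by environment: 6× c (aromatic, X3) → match; 1× N (charge +1, X3) → no; 1× O (charge -1, X1) → no; 2× O (X1) → no; 3× C (X3) → match; 1× Cl (X1) → no.
Summing the matching environments: 6 + 3 = 9 matching atoms.

9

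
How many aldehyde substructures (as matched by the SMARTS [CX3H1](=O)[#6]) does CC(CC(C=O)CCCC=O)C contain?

2

[CX3H1](=O)[#6] is the SMARTS for an aldehyde: an sp2 carbon with one H, double-bonded to O and single-bonded to carbon.
The molecule carries 2 separate instances of an aldehyde (-CHO) meeting every constraint; each maps to a distinct set of atoms, giving 2 matches.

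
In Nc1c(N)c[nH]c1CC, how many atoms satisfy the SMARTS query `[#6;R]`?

The query [#6;R] means: carbon that is part of a ring.
Check the 9 heavy atoms by environment: 1× n (aromatic, in 5-ring) → no; 4× c (aromatic, in 5-ring) → match; 2× N (acyclic) → no; 2× C (acyclic) → no.
That gives 4 matching atoms.

4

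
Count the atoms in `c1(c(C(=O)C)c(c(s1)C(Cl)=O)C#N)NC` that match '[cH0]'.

The query [cH0] means: aromatic carbon with no attached hydrogen (substituted or ring-fusion).
Check the 15 heavy atoms by environment: 1× s (aromatic, H0) → no; 4× c (aromatic, H0) → match; 1× N (H1) → no; 2× C (H3) → no; 3× C (H0) → no; 2× O (H0) → no; 1× Cl (H0) → no; 1× N (H0) → no.
That gives 4 matching atoms.

4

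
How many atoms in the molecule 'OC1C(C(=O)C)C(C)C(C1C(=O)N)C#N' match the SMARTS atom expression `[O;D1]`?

3

The query [O;D1] means: aliphatic oxygen bonded to exactly one heavy atom.
Check the 15 heavy atoms by environment: 7× C (D3) → no; 3× O (D1) → match; 2× N (D1) → no; 1× C (D2) → no; 2× C (D1) → no.
That gives 3 matching atoms.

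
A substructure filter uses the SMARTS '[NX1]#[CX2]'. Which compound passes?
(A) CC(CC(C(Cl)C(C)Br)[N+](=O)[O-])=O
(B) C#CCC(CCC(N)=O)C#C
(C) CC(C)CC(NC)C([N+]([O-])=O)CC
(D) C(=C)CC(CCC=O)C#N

[NX1]#[CX2] describes a nitrogen triple-bonded to a two-connected carbon (a nitrile).
(A) has a nitro group (-[N+](=O)[O-]) but there is no C#N triple bond.
(B) has a primary amide (-C(=O)NH2) but the nitrogen is NX3, not NX1.
(C) has a nitro group (-[N+](=O)[O-]) but there is no C#N triple bond.
(D) contains a nitrile (-C#N), which satisfies every atom and bond constraint.
So the answer is (D).

D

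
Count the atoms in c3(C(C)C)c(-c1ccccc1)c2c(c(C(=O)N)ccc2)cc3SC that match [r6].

16

The query [r6] means: r6 matches atoms in a six-membered ring.
Check the 24 heavy atoms by environment: 16× c (aromatic, in 6-ring) → match; 5× C (acyclic) → no; 1× O (acyclic) → no; 1× N (acyclic) → no; 1× S (acyclic) → no.
That gives 16 matching atoms.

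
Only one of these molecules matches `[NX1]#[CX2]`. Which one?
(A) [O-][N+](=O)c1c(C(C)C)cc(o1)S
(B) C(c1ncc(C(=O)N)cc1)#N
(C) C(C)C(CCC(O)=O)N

B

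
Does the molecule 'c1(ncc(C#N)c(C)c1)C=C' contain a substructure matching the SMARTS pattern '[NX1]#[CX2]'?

The pattern [NX1]#[CX2] describes a nitrogen triple-bonded to a two-connected carbon — a nitrile.
The molecule carries a nitrile (-C#N), whose atoms satisfy every constraint of the query, so the pattern matches.

Yes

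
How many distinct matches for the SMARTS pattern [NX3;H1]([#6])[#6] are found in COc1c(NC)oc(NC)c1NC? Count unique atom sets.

[NX3;H1]([#6])[#6] is the SMARTS for a secondary amine: a trivalent nitrogen with one H, bonded to two carbons.
The molecule carries 3 separate instances of an N-methylamino group (-NHCH3) meeting every constraint; each maps to a distinct set of atoms, giving 3 matches.

3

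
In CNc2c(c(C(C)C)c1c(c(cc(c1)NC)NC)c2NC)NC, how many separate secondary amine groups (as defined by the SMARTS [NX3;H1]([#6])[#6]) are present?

[NX3;H1]([#6])[#6] is the SMARTS for a secondary amine: a trivalent nitrogen with one H, bonded to two carbons.
The molecule carries 5 separate instances of an N-methylamino group (-NHCH3) meeting every constraint; each maps to a distinct set of atoms, giving 5 matches.

5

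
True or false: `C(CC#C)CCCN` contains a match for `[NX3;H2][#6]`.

The pattern [NX3;H2][#6] describes a trivalent nitrogen with two H attached to carbon — a primary amine.
The molecule carries a primary amino group (-NH2), whose atoms satisfy every constraint of the query, so the pattern matches.

True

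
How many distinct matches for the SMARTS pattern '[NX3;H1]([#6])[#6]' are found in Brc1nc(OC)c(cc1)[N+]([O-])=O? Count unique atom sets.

[NX3;H1]([#6])[#6] is the SMARTS for a secondary amine: a trivalent nitrogen with one H, bonded to two carbons.
No fragment in the molecule satisfies every constraint, giving 0 matches.

0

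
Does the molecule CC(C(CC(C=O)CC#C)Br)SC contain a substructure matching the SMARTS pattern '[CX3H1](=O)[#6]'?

The pattern [CX3H1](=O)[#6] describes an sp2 carbon with one H, double-bonded to O and single-bonded to carbon — an aldehyde.
The molecule carries an aldehyde (-CHO), whose atoms satisfy every constraint of the query, so the pattern matches.

Yes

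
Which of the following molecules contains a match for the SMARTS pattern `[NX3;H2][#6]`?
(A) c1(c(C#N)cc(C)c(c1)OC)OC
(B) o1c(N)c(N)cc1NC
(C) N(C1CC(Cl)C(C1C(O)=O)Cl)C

B

[NX3;H2][#6] describes a trivalent nitrogen with two H attached to carbon (a primary amine).
(A) has a nitrile (-C#N) but the nitrogen is NX1 (triple-bonded), not NX3 with two H.
(B) contains a primary amino group (-NH2), which satisfies every atom and bond constraint.
(C) has an N-methylamino group (-NHCH3) but the nitrogen bears two carbons and only one H (H1), not H2.
So the answer is (B).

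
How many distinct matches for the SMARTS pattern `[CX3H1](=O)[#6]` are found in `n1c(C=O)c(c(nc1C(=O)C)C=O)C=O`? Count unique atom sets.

[CX3H1](=O)[#6] is the SMARTS for an aldehyde: an sp2 carbon with one H, double-bonded to O and single-bonded to carbon.
The molecule carries 3 separate instances of an aldehyde (-CHO) meeting every constraint; each maps to a distinct set of atoms, giving 3 matches.

3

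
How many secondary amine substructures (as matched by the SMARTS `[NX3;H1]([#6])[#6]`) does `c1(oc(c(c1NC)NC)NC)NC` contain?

4

[NX3;H1]([#6])[#6] is the SMARTS for a secondary amine: a trivalent nitrogen with one H, bonded to two carbons.
The molecule carries 4 separate instances of an N-methylamino group (-NHCH3) meeting every constraint; each maps to a distinct set of atoms, giving 4 matches.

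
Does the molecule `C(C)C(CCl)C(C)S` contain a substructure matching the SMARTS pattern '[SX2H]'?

Yes

The pattern [SX2H] describes an aliphatic sulfur with two connections, one being H — a thiol.
The molecule carries a thiol (-SH), whose atoms satisfy every constraint of the query, so the pattern matches.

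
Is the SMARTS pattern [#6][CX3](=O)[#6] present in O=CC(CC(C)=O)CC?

Yes

The pattern [#6][CX3](=O)[#6] describes a carbonyl carbon (no H) flanked by two carbons — a ketone.
The molecule carries an acetyl/ketone group (-C(=O)CH3), whose atoms satisfy every constraint of the query, so the pattern matches.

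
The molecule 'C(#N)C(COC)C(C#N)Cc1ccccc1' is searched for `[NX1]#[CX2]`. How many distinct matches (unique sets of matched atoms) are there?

2

[NX1]#[CX2] is the SMARTS for a nitrile: a nitrogen triple-bonded to a two-connected carbon.
The molecule carries 2 separate instances of a nitrile (-C#N) meeting every constraint; each maps to a distinct set of atoms, giving 2 matches.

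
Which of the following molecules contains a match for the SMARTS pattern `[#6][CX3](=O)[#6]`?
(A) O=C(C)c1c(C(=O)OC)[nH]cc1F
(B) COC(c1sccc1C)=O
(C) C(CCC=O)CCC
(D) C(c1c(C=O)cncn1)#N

[#6][CX3](=O)[#6] describes a carbonyl carbon (no H) flanked by two carbons (a ketone).
(A) contains an acetyl/ketone group (-C(=O)CH3), which satisfies every atom and bond constraint.
(B) has a methyl-ester group (-C(=O)OCH3) but one neighbour of the carbonyl carbon is O, not C.
(C) has an aldehyde (-CHO) but the carbonyl carbon has H1, so it is not flanked by two carbons.
(D) has an aldehyde (-CHO) but the carbonyl carbon has H1, so it is not flanked by two carbons.
So the answer is (A).

A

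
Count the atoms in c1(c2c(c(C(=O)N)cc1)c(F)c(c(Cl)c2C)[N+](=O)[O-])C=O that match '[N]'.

2

Check the 21 heavy atoms by environment: 10× c (aromatic) → no; 1× Cl → no; 3× C → no; 3× O → no; 1× N → match; 1× N (charge +1) → match; 1× O (charge -1) → no; 1× F → no.
Summing the matching environments: 1 + 1 = 2 matching atoms.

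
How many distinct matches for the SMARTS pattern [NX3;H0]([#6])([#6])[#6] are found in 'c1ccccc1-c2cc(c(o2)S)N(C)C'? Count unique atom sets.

[NX3;H0]([#6])([#6])[#6] is the SMARTS for a tertiary amine: a trivalent nitrogen with no H, bonded to three carbons.
Exactly one fragment in the molecule meets all constraints, giving 1 match.

1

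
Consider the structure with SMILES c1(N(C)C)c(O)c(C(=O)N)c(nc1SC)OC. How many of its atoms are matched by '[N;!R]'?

2

Check the 17 heavy atoms by environment: 1× n (aromatic, in 6-ring) → no; 5× c (aromatic, in 6-ring) → no; 5× C (acyclic) → no; 3× O (acyclic) → no; 2× N (acyclic) → match; 1× S (acyclic) → no.
That gives 2 matching atoms.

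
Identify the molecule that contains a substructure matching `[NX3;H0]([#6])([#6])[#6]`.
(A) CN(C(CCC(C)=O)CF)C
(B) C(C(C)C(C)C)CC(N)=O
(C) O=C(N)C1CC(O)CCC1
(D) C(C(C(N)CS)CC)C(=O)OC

A

[NX3;H0]([#6])([#6])[#6] describes a trivalent nitrogen with no H, bonded to three carbons (a tertiary amine).
(A) contains a dimethylamino group (-N(CH3)2), which satisfies every atom and bond constraint.
(B) has a primary amide (-C(=O)NH2) but the amide nitrogen has H2 and only one carbon neighbour.
(C) has a primary amide (-C(=O)NH2) but the amide nitrogen has H2 and only one carbon neighbour.
(D) has a primary amino group (-NH2) but the nitrogen has H2, not H0 with three carbons.
So the answer is (A).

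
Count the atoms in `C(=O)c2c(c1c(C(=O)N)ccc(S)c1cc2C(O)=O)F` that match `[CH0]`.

Check the 20 heavy atoms by environment: 7× c (aromatic, H0) → no; 3× c (aromatic, H1) → no; 2× C (H0) → match; 3× O (H0) → no; 1× O (H1) → no; 1× F (H0) → no; 1× N (H2) → no; 1× C (H1) → no; 1× S (H1) → no.
That gives 2 matching atoms.

2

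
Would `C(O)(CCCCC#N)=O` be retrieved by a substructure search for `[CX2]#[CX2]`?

The pattern [CX2]#[CX2] describes a carbon-carbon triple bond — an alkyne.
The closest candidate here is a nitrile (-C#N), but the triple bond is C#N, not C#C. No other fragment satisfies the full query, so there is no match.

No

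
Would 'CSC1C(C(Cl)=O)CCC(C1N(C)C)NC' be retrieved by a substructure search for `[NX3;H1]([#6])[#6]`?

Yes

The pattern [NX3;H1]([#6])[#6] describes a trivalent nitrogen with one H, bonded to two carbons — a secondary amine.
The molecule carries an N-methylamino group (-NHCH3), whose atoms satisfy every constraint of the query, so the pattern matches.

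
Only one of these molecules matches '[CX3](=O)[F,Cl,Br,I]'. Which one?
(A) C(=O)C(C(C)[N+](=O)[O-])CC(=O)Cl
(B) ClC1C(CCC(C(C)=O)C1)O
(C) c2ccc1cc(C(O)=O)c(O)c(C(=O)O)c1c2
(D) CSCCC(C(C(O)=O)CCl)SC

A

[CX3](=O)[F,Cl,Br,I] describes a carbonyl carbon bonded to a halogen (an acyl halide).
(A) contains an acyl chloride (-C(=O)Cl), which satisfies every atom and bond constraint.
(B) has a chloro substituent but the Cl is not on a carbonyl carbon.
(C) has a carboxylic acid group (-C(=O)OH) but the carbonyl is bonded to -OH, not to a halogen.
(D) has a chloro substituent but the Cl is not on a carbonyl carbon.
So the answer is (A).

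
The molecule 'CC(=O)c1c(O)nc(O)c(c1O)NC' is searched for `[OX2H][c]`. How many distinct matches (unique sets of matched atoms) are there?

[OX2H][c] is the SMARTS for a phenol: a hydroxyl oxygen attached to an aromatic carbon.
The molecule carries 3 separate instances of a hydroxyl group (-OH) meeting every constraint; each maps to a distinct set of atoms, giving 3 matches.

3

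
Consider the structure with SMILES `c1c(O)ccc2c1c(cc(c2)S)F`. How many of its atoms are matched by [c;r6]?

10

Check the 13 heavy atoms by environment: 10× c (aromatic, in 6-ring) → match; 1× O (acyclic) → no; 1× F (acyclic) → no; 1× S (acyclic) → no.
That gives 10 matching atoms.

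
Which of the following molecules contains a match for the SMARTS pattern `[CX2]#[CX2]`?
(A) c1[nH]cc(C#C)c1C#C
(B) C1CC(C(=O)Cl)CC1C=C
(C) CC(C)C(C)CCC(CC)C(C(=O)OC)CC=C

[CX2]#[CX2] describes a carbon-carbon triple bond (an alkyne).
(A) contains an ethynyl group (-C#CH), which satisfies every atom and bond constraint.
(B) has a vinyl group (-CH=CH2) but the C=C is a double bond; both carbons are CX3, not CX2.
(C) has a vinyl group (-CH=CH2) but the C=C is a double bond; both carbons are CX3, not CX2.
So the answer is (A).

A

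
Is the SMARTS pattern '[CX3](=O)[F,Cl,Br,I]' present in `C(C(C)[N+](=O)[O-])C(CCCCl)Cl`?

No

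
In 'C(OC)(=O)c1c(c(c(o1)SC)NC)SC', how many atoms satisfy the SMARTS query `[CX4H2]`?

0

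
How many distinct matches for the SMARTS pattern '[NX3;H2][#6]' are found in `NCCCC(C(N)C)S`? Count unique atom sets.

2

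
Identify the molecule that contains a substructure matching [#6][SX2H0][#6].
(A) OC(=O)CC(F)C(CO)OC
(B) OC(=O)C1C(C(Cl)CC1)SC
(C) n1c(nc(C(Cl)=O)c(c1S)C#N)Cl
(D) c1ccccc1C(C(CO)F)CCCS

B

[#6][SX2H0][#6] describes an aliphatic sulfur bridging two carbons with no H on the sulfur (a thioether).
(A) has a methoxy ether (-OCH3) but the bridging atom is O, not S.
(B) contains a methylthio ether (-SCH3), which satisfies every atom and bond constraint.
(C) has a thiol (-SH) but the sulfur has H1, not H0 bridging two carbons.
(D) has a thiol (-SH) but the sulfur has H1, not H0 bridging two carbons.
So the answer is (B).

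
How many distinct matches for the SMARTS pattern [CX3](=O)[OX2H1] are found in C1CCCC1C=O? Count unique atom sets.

[CX3](=O)[OX2H1] is the SMARTS for a carboxylic acid: an sp2 carbon double-bonded to O and single-bonded to an -OH oxygen.
The molecule has an aldehyde (-CHO), but there is no singly-bonded oxygen on the carbonyl carbon; nothing else fits, so there are 0 matches.

0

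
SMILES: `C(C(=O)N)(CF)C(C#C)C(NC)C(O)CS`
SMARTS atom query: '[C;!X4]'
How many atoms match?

Check the 16 heavy atoms by environment: 7× C (X4) → no; 1× C (X3) → match; 1× O (X1) → no; 2× N (X3) → no; 1× F (X1) → no; 2× C (X2) → match; 1× O (X2) → no; 1× S (X2) → no.
Summing the matching environments: 1 + 2 = 3 matching atoms.

3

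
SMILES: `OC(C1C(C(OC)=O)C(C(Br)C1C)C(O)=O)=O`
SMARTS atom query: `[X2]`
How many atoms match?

Check the 17 heavy atoms by environment: 7× C (X4) → no; 3× C (X3) → no; 3× O (X1) → no; 3× O (X2) → match; 1× Br (X1) → no.
That gives 3 matching atoms.

3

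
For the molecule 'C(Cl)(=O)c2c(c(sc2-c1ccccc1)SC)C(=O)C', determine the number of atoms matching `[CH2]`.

0

Check the 19 heavy atoms by environment: 1× s (aromatic, H0) → no; 5× c (aromatic, H0) → no; 5× c (aromatic, H1) → no; 2× C (H0) → no; 2× O (H0) → no; 2× C (H3) → no; 1× S (H0) → no; 1× Cl (H0) → no.
No environment satisfies the query, so 0 matching atoms.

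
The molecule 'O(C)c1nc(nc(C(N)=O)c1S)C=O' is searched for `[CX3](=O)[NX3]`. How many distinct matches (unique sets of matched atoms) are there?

1

[CX3](=O)[NX3] is the SMARTS for an amide: a carbonyl carbon bonded to a trivalent nitrogen.
Exactly one fragment in the molecule meets all constraints, giving 1 match.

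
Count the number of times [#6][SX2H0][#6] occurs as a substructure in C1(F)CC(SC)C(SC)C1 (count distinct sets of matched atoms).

2

[#6][SX2H0][#6] is the SMARTS for a thioether: an aliphatic sulfur bridging two carbons with no H on the sulfur.
The molecule carries 2 separate instances of a methylthio ether (-SCH3) meeting every constraint; each maps to a distinct set of atoms, giving 2 matches.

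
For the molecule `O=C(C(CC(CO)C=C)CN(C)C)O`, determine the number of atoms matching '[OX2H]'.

2

The query [OX2H] means: aliphatic oxygen with two connections, one of which is H — an -OH oxygen.
Check the 14 heavy atoms by environment: 3× C (H2, X4) → no; 2× C (H1, X4) → no; 1× C (H1, X3) → no; 1× C (H2, X3) → no; 1× C (H0, X3) → no; 1× O (H0, X1) → no; 2× O (H1, X2) → match; 1× N (H0, X3) → no; 2× C (H3, X4) → no.
That gives 2 matching atoms.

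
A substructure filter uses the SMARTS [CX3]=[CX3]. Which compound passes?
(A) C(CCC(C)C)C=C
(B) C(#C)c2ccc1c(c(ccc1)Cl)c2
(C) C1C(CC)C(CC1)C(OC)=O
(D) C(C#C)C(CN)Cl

A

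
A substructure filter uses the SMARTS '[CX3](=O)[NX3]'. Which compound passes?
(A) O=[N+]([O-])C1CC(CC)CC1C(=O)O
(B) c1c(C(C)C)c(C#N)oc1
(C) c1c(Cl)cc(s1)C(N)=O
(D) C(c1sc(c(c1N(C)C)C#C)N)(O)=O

[CX3](=O)[NX3] describes a carbonyl carbon bonded to a trivalent nitrogen (an amide).
(A) has a carboxylic acid group (-C(=O)OH) but the carbonyl is bonded to O, not to an NX3 nitrogen.
(B) has a nitrile (-C#N) but the nitrile N is NX1 (triple-bonded), not NX3.
(C) contains a primary amide (-C(=O)NH2), which satisfies every atom and bond constraint.
(D) has a primary amino group (-NH2) but the -NH2 is not attached to a carbonyl carbon.
So the answer is (C).

C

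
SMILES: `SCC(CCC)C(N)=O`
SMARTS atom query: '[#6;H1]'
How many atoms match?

1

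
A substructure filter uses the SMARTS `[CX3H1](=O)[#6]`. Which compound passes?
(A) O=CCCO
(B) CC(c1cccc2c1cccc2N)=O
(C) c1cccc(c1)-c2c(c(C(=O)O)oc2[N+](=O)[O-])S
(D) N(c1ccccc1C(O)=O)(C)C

A

[CX3H1](=O)[#6] describes an sp2 carbon with one H, double-bonded to O and single-bonded to carbon (an aldehyde).
(A) contains an aldehyde (-CHO), which satisfies every atom and bond constraint.
(B) has an acetyl/ketone group (-C(=O)CH3) but the carbonyl carbon has H0 (two carbon neighbours), not H1.
(C) has a carboxylic acid group (-C(=O)OH) but the carbonyl carbon has H0 and is bonded to O, not H1.
(D) has a carboxylic acid group (-C(=O)OH) but the carbonyl carbon has H0 and is bonded to O, not H1.
So the answer is (A).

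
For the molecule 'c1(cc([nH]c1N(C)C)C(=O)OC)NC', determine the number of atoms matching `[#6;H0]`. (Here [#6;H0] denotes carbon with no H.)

4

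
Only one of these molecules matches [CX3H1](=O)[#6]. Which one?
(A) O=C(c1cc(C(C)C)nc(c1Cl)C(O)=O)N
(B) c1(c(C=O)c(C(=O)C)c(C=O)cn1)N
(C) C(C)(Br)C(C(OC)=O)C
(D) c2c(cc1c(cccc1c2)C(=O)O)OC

[CX3H1](=O)[#6] describes an sp2 carbon with one H, double-bonded to O and single-bonded to carbon (an aldehyde).
(A) has a carboxylic acid group (-C(=O)OH) but the carbonyl carbon has H0 and is bonded to O, not H1.
(B) contains an aldehyde (-CHO), which satisfies every atom and bond constraint.
(C) has a methyl-ester group (-C(=O)OCH3) but the carbonyl carbon has H0, not H1.
(D) has a carboxylic acid group (-C(=O)OH) but the carbonyl carbon has H0 and is bonded to O, not H1.
So the answer is (B).

B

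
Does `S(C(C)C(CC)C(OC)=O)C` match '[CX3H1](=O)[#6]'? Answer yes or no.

The pattern [CX3H1](=O)[#6] describes an sp2 carbon with one H, double-bonded to O and single-bonded to carbon — an aldehyde.
The closest candidate here is a methyl-ester group (-C(=O)OCH3), but the carbonyl carbon has H0, not H1. No other fragment satisfies the full query, so there is no match.

No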